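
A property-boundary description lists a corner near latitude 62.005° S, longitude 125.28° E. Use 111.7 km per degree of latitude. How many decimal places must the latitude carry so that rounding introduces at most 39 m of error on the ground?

One degree of latitude covers 111700 m.
N decimal places → at most half a unit in the last place, 0.5 × 10⁻ᴺ° = 111700/2 × 10⁻ᴺ m.
Setting 55850 × 10⁻ᴺ ≤ 39 gives 10ᴺ ≥ 1432, i.e. N ≥ 3.16.
At 3 places the error can reach 55.9 m, but 4 places keeps it to 5.58 m.

4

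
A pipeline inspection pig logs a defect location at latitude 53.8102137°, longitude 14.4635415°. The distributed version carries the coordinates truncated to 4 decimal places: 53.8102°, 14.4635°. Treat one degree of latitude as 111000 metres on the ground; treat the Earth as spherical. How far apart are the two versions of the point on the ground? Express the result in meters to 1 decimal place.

3.1 meters

The latitude changed by +0.0000137° and the longitude by +0.0000415°.
N–S: 0.0000137° × 111000 m/° = 1.5207 m.
E–W at 53.8102°: 0.0000415° × 111000 × cos 53.8102° = 0.0000415 × 111000 × 0.5905 ≈ 2.71996 m.
Distance: √(1.5207² + 2.71996²) ≈ 3.1162 m.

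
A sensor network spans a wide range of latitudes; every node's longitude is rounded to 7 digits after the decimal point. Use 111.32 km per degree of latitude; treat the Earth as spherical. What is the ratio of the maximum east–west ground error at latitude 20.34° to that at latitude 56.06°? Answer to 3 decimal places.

Rounding to 7 decimal places leaves the longitude within ±5e-08° of the true value.
Error at 20.34° = 5e-08° × 111320 × cos 20.34° ≈ 0.005566 × 0.9376 = 0.0052189 m.
At 56.06°: 5e-08° × 111320 × cos 56.06° = 5e-08 × 111320 × 0.5583 ≈ 0.0031076 m.
Ratio: 0.0052189 / 0.0031076 = cos 20.34° / cos 56.06° ≈ 1.6794.

1.679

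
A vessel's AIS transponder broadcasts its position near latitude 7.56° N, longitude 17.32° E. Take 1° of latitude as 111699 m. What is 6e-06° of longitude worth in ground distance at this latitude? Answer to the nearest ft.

2 ft

At 7.56° a degree of longitude is 111699 × cos 7.56° ≈ 110728 m, so 6e-06° corresponds to 0.664368 m.
In feet: 0.664368 m ÷ 0.3048 ≈ 2.1797 ft.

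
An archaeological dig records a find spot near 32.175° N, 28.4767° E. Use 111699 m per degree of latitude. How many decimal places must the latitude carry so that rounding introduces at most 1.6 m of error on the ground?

One degree of latitude covers 111699 m.
N decimal places → at most half a unit in the last place, 0.5 × 10⁻ᴺ° = 111699/2 × 10⁻ᴺ m.
Need 0.5 × 111699 × 10⁻ᴺ ≤ 1.6 → 10⁻ᴺ ≤ 2.865e-05, so N ≥ 4.54.
So 5 decimal places suffice (0.558 m); 4 would allow up to 5.58 m.

5 decimal places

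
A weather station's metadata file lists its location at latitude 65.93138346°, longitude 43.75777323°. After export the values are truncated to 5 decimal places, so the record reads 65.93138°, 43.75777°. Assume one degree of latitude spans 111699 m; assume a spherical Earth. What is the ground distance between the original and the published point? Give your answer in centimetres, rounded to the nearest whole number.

41 centimetres

Δlat = 65.93138346 − 65.93138 = +0.00000346°; Δlon = 43.75777323 − 43.75777 = +0.00000323°.
North–south shift: 0.00000346 × 111699 = 0.386479 m.
E–W at 65.9314°: 0.00000323° × 111699 × cos 65.9314° = 0.00000323 × 111699 × 0.4078 ≈ 0.14714 m.
Hypotenuse of the two orthogonal shifts: √(0.386479² + 0.14714²) = 0.413541 m.
That is 0.413541 m = 41.354 cm.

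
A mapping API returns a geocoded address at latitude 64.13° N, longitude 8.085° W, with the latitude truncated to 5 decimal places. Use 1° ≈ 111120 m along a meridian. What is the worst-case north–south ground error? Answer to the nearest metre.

1 metres

Truncating at 5 decimal places can drop up to a full unit in the last place, so the latitude may be off by as much as 1e-05°.
Along the meridian that is 1e-05° × 111120 m/° = 1.1112 m.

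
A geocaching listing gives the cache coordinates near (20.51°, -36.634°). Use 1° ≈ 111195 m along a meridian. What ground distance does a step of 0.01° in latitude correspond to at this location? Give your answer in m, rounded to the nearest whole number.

Along a meridian 0.01° is 0.01 × 111195 = 1111.95 m.

1112 m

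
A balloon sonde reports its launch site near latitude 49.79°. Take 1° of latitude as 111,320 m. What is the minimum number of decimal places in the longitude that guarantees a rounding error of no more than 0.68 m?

At 49.79° one degree of longitude covers 111320 × cos 49.79° ≈ 111320 × 0.6456 ≈ 71867.2 m.
With N decimal places the half-ulp bound is 0.5·10⁻ᴺ°, or 0.5·10⁻ᴺ × 71867.2 m on the ground.
Setting 35933.6 × 10⁻ᴺ ≤ 0.68 gives 10ᴺ ≥ 5.284e+04, i.e. N ≥ 4.72.
So 5 decimal places suffice (0.359 m); 4 would allow up to 3.59 m.

5 decimal places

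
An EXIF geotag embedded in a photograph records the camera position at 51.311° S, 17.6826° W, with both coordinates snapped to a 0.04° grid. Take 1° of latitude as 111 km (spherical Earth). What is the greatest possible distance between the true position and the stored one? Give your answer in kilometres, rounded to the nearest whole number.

3 kilometres

With a 0.04° grid the true value lies within half a step, ±0.04°/2 = ±0.02°, of the stored one.
N–S: 0.02° × 111000 m/° = 2220 m.
East–west component at 51.311°: 0.02° × 111000 × cos 51.311° ≈ 0.02 × 69385.3 ≈ 1387.71 m.
Combining orthogonally: (2220² + 1387.71²)^½ ≈ 2618.04 m.
That is 2618.04 m = 2.618 km.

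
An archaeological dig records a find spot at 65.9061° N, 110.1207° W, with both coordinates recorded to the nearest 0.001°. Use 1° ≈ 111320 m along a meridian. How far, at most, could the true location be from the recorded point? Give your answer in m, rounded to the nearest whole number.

Rounding to 3 decimal places leaves each coordinate within ±0.0005° of the true value.
N–S: 0.0005° × 111320 m/° = 55.66 m.
E–W at 65.9061°: 0.0005° × 111320 × cos 65.9061° = 0.0005 × 111320 × 0.4082 ≈ 22.7223 m.
Worst case both components are at the extreme and orthogonal: √(55.66² + 22.7223²) ≈ 60.1194 m.

60 m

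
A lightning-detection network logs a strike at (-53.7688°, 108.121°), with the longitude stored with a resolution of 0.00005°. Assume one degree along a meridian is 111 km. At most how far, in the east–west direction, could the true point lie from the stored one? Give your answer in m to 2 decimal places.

With a 0.00005° grid the true value lies within half a step, ±0.00005°/2 = ±2.5e-05°, of the stored one.
Parallels shrink by cos φ, so at 53.7688° a degree of longitude is 111000 × 0.5910 ≈ 65606 m.
So at most 2.5e-05° × 65606 ≈ 1.64015 m east–west.

1.64 m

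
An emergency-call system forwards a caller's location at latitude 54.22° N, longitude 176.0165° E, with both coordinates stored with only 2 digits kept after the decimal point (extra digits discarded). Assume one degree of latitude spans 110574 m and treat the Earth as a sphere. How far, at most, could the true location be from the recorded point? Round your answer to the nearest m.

1281 m

Truncating at 2 decimal places can drop up to a full unit in the last place, so each coordinate may be off by as much as 0.01°.
Latitude error → 0.01 × 110574 = 1105.74 m along the meridian.
East–west component at 54.22°: 0.01° × 110574 × cos 54.22° ≈ 0.01 × 64649.8 ≈ 646.498 m.
Combining orthogonally: (1105.74² + 646.498²)^½ ≈ 1280.87 m.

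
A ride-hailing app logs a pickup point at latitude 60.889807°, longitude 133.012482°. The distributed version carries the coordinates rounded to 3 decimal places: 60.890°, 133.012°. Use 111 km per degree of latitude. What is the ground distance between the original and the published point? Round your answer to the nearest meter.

34 meters

Δlat = 60.889807 − 60.890 = -0.000193°; Δlon = 133.012482 − 133.012 = +0.000482°.
North–south shift: -0.000193 × 111000 = -21.423 m.
East–west at this latitude: 0.000482° × 111000 × cos 60.89° ≈ 0.000482 × 54000.2 = 26.0281 m.
Distance: √(21.423² + 26.0281²) ≈ 33.7106 m.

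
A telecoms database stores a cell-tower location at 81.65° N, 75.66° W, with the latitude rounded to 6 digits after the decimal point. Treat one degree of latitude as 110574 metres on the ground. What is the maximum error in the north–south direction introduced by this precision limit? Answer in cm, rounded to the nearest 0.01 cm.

Rounding to 6 decimal places leaves the latitude within ±5e-07° of the true value.
Along the meridian that is 5e-07° × 110574 m/° = 0.055287 m.
That is 0.055287 m = 5.5287 cm.

5.53 cm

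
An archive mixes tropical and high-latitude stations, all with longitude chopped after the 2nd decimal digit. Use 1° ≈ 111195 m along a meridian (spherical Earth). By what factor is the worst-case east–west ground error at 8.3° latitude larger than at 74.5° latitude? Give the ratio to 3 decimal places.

3.703

Truncating at 2 decimal places can drop up to a full unit in the last place, so the longitude may be off by as much as 0.01°.
Error at 8.3° = 0.01° × 111195 × cos 8.3° ≈ 1112 × 0.9895 = 1100.3 m.
At 74.5°: 0.01° × 111195 × cos 74.5° = 0.01 × 111195 × 0.2672 ≈ 297.16 m.
The ratio reduces to cos 8.3° / cos 74.5° = 0.9895/0.2672 ≈ 3.7028.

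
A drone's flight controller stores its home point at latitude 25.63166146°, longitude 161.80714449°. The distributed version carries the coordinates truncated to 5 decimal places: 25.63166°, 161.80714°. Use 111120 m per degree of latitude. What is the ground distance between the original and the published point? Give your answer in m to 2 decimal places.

Δlat = 25.63166146 − 25.63166 = +0.00000146°; Δlon = 161.80714449 − 161.80714 = +0.00000449°.
N–S: 0.00000146° × 111120 m/° = 0.162235 m.
E–W at 25.6317°: 0.00000449° × 111120 × cos 25.6317° = 0.00000449 × 111120 × 0.9016 ≈ 0.449831 m.
Distance: √(0.162235² + 0.449831²) ≈ 0.478193 m.

0.48 m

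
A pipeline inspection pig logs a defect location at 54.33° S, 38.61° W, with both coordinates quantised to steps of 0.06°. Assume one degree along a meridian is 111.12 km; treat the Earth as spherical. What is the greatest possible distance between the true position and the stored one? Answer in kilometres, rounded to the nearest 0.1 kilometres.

3.9 kilometres

With a 0.06° grid the true value lies within half a step, ±0.06°/2 = ±0.03°, of the stored one.
North–south component: 0.03° × 111120 = 3333.6 m.
Longitude error → 0.03 × 111120 × cos 54.33° = 0.03 × 111120 × 0.5831 ≈ 1943.88 m.
Worst case both components are at the extreme and orthogonal: √(3333.6² + 1943.88²) ≈ 3858.96 m.
That is 3858.96 m = 3.859 km.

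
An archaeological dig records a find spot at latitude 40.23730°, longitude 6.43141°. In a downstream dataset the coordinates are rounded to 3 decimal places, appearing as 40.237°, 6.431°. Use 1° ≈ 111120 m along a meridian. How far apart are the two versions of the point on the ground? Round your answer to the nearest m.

The latitude changed by +0.00030° and the longitude by +0.00041°.
N–S: 0.00030° × 111120 m/° = 33.336 m.
East–west at this latitude: 0.00041° × 111120 × cos 40.237° ≈ 0.00041 × 84826.7 = 34.7789 m.
Hypotenuse of the two orthogonal shifts: √(33.336² + 34.7789²) = 48.1753 m.

48 m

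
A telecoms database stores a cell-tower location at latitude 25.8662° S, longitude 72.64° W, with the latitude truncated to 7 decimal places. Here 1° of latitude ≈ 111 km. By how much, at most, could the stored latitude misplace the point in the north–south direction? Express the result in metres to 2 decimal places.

0.01 metres

Truncating at 7 decimal places can drop up to a full unit in the last place, so the latitude may be off by as much as 1e-07°.
Along the meridian that is 1e-07° × 111000 m/° = 0.0111 m.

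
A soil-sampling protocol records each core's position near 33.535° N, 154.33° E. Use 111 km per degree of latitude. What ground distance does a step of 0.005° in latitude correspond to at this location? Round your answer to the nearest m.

Along a meridian 0.005° is 0.005 × 111000 = 555 m.

555 m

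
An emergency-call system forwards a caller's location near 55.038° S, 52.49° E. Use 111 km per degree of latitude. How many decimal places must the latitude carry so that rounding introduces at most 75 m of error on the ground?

One degree of latitude covers 111000 m.
N decimal places → at most half a unit in the last place, 0.5 × 10⁻ᴺ° = 111000/2 × 10⁻ᴺ m.
Need 0.5 × 111000 × 10⁻ᴺ ≤ 75 → 10⁻ᴺ ≤ 1.351e-03, so N ≥ 2.87.
At 2 places the error can reach 555 m, but 3 places keeps it to 55.5 m.

3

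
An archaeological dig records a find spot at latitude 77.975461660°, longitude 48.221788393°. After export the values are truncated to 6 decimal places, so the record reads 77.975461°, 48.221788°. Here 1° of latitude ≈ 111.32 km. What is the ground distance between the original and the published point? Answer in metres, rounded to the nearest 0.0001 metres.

Δlat = 77.975461660 − 77.975461 = +0.000000660°; Δlon = 48.221788393 − 48.221788 = +0.000000393°.
N–S: 0.000000660° × 111320 m/° = 0.0734712 m.
E–W at 77.9755°: 0.000000393° × 111320 × cos 77.9755° = 0.000000393 × 111320 × 0.2083 ≈ 0.00911421 m.
Combined displacement = (0.0734712² + 0.00911421²)^½ ≈ 0.0740344 m.

0.0740 metres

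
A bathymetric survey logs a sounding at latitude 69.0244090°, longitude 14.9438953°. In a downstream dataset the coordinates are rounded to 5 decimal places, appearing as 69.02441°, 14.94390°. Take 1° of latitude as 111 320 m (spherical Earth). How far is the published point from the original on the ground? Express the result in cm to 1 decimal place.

Δlat = 69.0244090 − 69.02441 = -0.0000010°; Δlon = 14.9438953 − 14.94390 = -0.0000047°.
N–S: -0.0000010° × 111320 m/° = -0.11132 m.
East–west at this latitude: -0.0000047° × 111320 × cos 69.0244° ≈ -0.0000047 × 39849.2 = -0.187291 m.
Combined displacement = (0.11132² + 0.187291²)^½ ≈ 0.217877 m.
That is 0.217877 m = 21.788 cm.

21.8 cm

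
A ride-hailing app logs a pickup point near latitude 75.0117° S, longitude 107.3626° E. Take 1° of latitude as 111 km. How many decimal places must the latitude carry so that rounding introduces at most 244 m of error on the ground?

One degree of latitude covers 111000 m.
N decimal places → at most half a unit in the last place, 0.5 × 10⁻ᴺ° = 111000/2 × 10⁻ᴺ m.
Setting 55500 × 10⁻ᴺ ≤ 244 gives 10ᴺ ≥ 227.5, i.e. N ≥ 2.36.
N = 2 would give 555 m (too coarse); N = 3 gives 55.5 m ≤ 244 m.

3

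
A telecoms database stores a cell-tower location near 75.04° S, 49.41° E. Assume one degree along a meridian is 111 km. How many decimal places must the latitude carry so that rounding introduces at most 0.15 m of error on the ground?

One degree of latitude covers 111000 m.
With N decimal places the half-ulp bound is 0.5·10⁻ᴺ°, or 0.5·10⁻ᴺ × 111000 m on the ground.
Need 0.5 × 111000 × 10⁻ᴺ ≤ 0.15 → 10⁻ᴺ ≤ 2.703e-06, so N ≥ 5.57.
So 6 decimal places suffice (0.0555 m); 5 would allow up to 0.555 m.

6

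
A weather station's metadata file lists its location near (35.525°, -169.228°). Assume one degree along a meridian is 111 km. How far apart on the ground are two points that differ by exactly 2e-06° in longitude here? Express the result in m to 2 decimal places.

0.18 m

2e-06° of longitude at 35.525° is 2e-06 × 111000 × cos 35.525° ≈ 2e-06 × 90338.7 = 0.180677 m.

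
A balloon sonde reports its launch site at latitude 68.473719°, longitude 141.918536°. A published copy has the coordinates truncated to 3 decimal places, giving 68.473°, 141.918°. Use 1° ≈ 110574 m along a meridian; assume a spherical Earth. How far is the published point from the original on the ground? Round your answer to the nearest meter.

Δlat = 68.473719 − 68.473 = +0.000719°; Δlon = 141.918536 − 141.918 = +0.000536°.
North–south shift: 0.000719 × 110574 = 79.5027 m.
East–west at this latitude: 0.000536° × 110574 × cos 68.473° ≈ 0.000536 × 40574 = 21.7477 m.
Hypotenuse of the two orthogonal shifts: √(79.5027² + 21.7477²) = 82.4235 m.

82 meters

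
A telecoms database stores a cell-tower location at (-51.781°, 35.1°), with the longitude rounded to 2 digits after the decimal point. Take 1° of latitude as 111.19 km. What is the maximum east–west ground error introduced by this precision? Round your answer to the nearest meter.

344 meters

Rounding to 2 decimal places leaves the longitude within ±0.005° of the true value.
One degree of longitude at 51.781° is 111190 × cos 51.781° ≈ 111190 × 0.6187 = 68789.8 m.
East–west error: 0.005° × 68789.8 m/° ≈ 343.949 m.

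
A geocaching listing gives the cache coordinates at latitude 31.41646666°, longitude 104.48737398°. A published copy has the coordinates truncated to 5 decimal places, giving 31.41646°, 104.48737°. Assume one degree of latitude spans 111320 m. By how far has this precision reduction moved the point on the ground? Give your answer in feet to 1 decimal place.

2.7 feet

Δlat = 31.41646666 − 31.41646 = +0.00000666°; Δlon = 104.48737398 − 104.48737 = +0.00000398°.
N–S: 0.00000666° × 111320 m/° = 0.741391 m.
East–west at this latitude: 0.00000398° × 111320 × cos 31.4165° ≈ 0.00000398 × 95000.6 = 0.378102 m.
Hypotenuse of the two orthogonal shifts: √(0.741391² + 0.378102²) = 0.832239 m.
In feet: 0.832239 m ÷ 0.3048 ≈ 2.7304 ft.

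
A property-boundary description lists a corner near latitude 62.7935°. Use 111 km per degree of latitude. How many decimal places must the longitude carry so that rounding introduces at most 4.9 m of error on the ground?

At 62.7935° one degree of longitude covers 111000 × cos 62.7935° ≈ 111000 × 0.4572 ≈ 50749.1 m.
Rounding to N decimal places gives at most 0.5 × 10⁻ᴺ degrees of error, i.e. 0.5 × 10⁻ᴺ × 50749.1 m.
Setting 25374.5 × 10⁻ᴺ ≤ 4.9 gives 10ᴺ ≥ 5178, i.e. N ≥ 3.71.
So 4 decimal places suffice (2.54 m); 3 would allow up to 25.4 m.

4 decimal places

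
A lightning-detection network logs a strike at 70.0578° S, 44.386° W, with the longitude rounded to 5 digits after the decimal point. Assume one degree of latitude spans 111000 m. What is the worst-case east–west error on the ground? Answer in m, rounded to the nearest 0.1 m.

0.2 m

Rounding to 5 decimal places leaves the longitude within ±5e-06° of the true value.
At latitude 70.0578° a degree of longitude spans 111000 m × cos 70.0578° = 111000 × 0.3411 ≈ 37859 m.
East–west error: 5e-06° × 37859 m/° ≈ 0.189295 m.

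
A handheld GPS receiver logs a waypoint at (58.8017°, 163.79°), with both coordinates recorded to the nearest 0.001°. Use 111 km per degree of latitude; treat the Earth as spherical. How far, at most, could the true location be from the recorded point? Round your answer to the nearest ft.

Rounding to 3 decimal places leaves each coordinate within ±0.0005° of the true value.
North–south component: 0.0005° × 111000 = 55.5 m.
East–west component at 58.8017°: 0.0005° × 111000 × cos 58.8017° ≈ 0.0005 × 57498.2 ≈ 28.7491 m.
Combining orthogonally: (55.5² + 28.7491²)^½ ≈ 62.5041 m.
In feet: 62.5041 m ÷ 0.3048 ≈ 205.07 ft.

205 ft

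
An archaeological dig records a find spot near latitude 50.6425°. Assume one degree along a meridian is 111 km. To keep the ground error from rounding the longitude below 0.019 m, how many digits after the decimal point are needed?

At 50.6425° one degree of longitude covers 111000 × cos 50.6425° ≈ 111000 × 0.6342 ≈ 70391.4 m.
N decimal places → at most half a unit in the last place, 0.5 × 10⁻ᴺ° = 70391.4/2 × 10⁻ᴺ m.
Need 0.5 × 70391.4 × 10⁻ᴺ ≤ 0.019 → 10⁻ᴺ ≤ 5.398e-07, so N ≥ 6.27.
So 7 decimal places suffice (0.00352 m); 6 would allow up to 0.0352 m.

7 decimal places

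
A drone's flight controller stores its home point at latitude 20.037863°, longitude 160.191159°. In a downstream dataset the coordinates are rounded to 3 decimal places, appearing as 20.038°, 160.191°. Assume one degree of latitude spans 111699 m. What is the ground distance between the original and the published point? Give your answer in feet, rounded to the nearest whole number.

Δlat = 20.037863 − 20.038 = -0.000137°; Δlon = 160.191159 − 160.191 = +0.000159°.
N–S: -0.000137° × 111699 m/° = -15.3028 m.
East–west at this latitude: 0.000159° × 111699 × cos 20.038° ≈ 0.000159 × 104937 = 16.685 m.
Hypotenuse of the two orthogonal shifts: √(15.3028² + 16.685²) = 22.6399 m.
In feet: 22.6399 m ÷ 0.3048 ≈ 74.278 ft.

74 feet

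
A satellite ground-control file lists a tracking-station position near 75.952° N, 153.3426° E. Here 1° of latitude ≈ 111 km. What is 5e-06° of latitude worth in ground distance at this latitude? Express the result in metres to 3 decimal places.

Along a meridian 5e-06° is 5e-06 × 111000 = 0.555 m.

0.555 metres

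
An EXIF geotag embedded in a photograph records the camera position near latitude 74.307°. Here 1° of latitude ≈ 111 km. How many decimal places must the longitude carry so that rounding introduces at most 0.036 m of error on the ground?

At 74.307° one degree of longitude covers 111000 × cos 74.307° ≈ 111000 × 0.2705 ≈ 30023.6 m.
With N decimal places the half-ulp bound is 0.5·10⁻ᴺ°, or 0.5·10⁻ᴺ × 30023.6 m on the ground.
Need 0.5 × 30023.6 × 10⁻ᴺ ≤ 0.036 → 10⁻ᴺ ≤ 2.398e-06, so N ≥ 5.62.
N = 5 would give 0.15 m (too coarse); N = 6 gives 0.015 m ≤ 0.036 m.

6 decimal places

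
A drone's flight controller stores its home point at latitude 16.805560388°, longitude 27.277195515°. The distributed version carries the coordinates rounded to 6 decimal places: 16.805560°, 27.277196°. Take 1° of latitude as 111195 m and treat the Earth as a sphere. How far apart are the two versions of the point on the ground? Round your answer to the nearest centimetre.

7 centimetres

The latitude changed by +0.000000388° and the longitude by -0.000000485°.
N–S: 0.000000388° × 111195 m/° = 0.0431437 m.
East–west at this latitude: -0.000000485° × 111195 × cos 16.8056° ≈ -0.000000485 × 106446 = -0.0516263 m.
Hypotenuse of the two orthogonal shifts: √(0.0431437² + 0.0516263²) = 0.0672804 m.
That is 0.0672804 m = 6.728 cm.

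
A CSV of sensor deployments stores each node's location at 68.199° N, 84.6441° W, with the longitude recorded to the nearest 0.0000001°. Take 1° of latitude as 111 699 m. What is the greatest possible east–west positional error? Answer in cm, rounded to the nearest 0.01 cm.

0.21 cm

Rounding to 7 decimal places leaves the longitude within ±5e-08° of the true value.
Parallels shrink by cos φ, so at 68.199° a degree of longitude is 111699 × 0.3714 ≈ 41483.2 m.
Maximum E–W displacement: 5e-08 × 41483.2 = 0.00207416 m.
That is 0.00207416 m = 0.20742 cm.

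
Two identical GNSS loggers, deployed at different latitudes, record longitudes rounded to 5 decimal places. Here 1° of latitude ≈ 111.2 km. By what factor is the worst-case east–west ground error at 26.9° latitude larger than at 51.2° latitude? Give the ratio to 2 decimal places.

Rounding to 5 decimal places leaves the longitude within ±5e-06° of the true value.
At 26.9°: 5e-06° × 111200 × cos 26.9° = 5e-06 × 111200 × 0.8918 ≈ 0.49584 m.
Error at 51.2° = 5e-06° × 111200 × cos 51.2° ≈ 0.556 × 0.6266 = 0.34839 m.
Ratio: 0.49584 / 0.34839 = cos 26.9° / cos 51.2° ≈ 1.4232.

1.42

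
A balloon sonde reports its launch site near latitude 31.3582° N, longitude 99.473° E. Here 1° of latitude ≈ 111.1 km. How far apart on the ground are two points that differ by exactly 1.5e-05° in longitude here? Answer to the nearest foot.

At 31.3582° a degree of longitude is 111100 × cos 31.3582° ≈ 94871.7 m, so 1.5e-05° corresponds to 1.42308 m.
In feet: 1.42308 m ÷ 0.3048 ≈ 4.6689 ft.

5 feet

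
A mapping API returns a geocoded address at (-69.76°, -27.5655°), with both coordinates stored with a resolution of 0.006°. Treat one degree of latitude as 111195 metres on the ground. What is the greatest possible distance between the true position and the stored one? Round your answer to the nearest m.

With a 0.006° grid the true value lies within half a step, ±0.006°/2 = ±0.003°, of the stored one.
North–south component: 0.003° × 111195 = 333.585 m.
East–west component at 69.76°: 0.003° × 111195 × cos 69.76° ≈ 0.003 × 38468.3 ≈ 115.405 m.
Worst case both components are at the extreme and orthogonal: √(333.585² + 115.405²) ≈ 352.983 m.

353 m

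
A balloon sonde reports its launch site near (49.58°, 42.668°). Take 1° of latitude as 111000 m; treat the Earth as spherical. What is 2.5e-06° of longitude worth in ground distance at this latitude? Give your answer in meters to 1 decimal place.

0.2 meters

One degree of longitude here spans 111000 × cos 49.58° = 111000 × 0.6484 ≈ 71970.8 m; 2.5e-06° of that is 0.179927 m.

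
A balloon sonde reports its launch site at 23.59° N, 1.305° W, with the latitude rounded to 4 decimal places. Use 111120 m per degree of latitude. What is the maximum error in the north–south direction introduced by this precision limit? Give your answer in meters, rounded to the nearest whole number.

Rounding to 4 decimal places leaves the latitude within ±5e-05° of the true value.
So the N–S error is at most 5e-05 × 111120 = 5.556 m.

6 meters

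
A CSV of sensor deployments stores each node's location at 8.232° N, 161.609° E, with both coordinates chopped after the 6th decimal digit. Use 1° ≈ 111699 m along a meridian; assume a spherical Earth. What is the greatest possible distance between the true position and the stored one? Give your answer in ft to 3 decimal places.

Truncating at 6 decimal places can drop up to a full unit in the last place, so each coordinate may be off by as much as 1e-06°.
N–S: 1e-06° × 111699 m/° = 0.111699 m.
Longitude error → 1e-06 × 111699 × cos 8.232° = 1e-06 × 111699 × 0.9897 ≈ 0.110548 m.
The two errors are perpendicular, so the maximum displacement is √(0.111699² + 0.110548²) ≈ 0.157155 m.
Converting: 0.157155 m × 3.2808 ft/m ≈ 0.5156 ft.

0.516 ft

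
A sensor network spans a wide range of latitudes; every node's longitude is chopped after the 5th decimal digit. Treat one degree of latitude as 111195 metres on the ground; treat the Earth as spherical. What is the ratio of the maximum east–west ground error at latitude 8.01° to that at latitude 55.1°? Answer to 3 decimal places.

Truncating at 5 decimal places can drop up to a full unit in the last place, so the longitude may be off by as much as 1e-05°.
Error at 8.01° = 1e-05° × 111195 × cos 8.01° ≈ 1.1119 × 0.9902 = 1.1011 m.
At 55.1°: 1e-05° × 111195 × cos 55.1° = 1e-05 × 111195 × 0.5721 ≈ 0.6362 m.
Ratio: 1.1011 / 0.6362 = cos 8.01° / cos 55.1° ≈ 1.7308.

1.731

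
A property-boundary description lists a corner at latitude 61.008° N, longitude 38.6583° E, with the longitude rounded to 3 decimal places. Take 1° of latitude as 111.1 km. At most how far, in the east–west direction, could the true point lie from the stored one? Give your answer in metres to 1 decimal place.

Rounding to 3 decimal places leaves the longitude within ±0.0005° of the true value.
At latitude 61.008° a degree of longitude spans 111100 m × cos 61.008° = 111100 × 0.4847 ≈ 53848.8 m.
So at most 0.0005° × 53848.8 ≈ 26.9244 m east–west.

26.9 metres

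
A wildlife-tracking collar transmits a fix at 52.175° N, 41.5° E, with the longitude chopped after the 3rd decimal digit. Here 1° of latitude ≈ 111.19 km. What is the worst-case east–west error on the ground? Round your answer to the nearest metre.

Truncating at 3 decimal places can drop up to a full unit in the last place, so the longitude may be off by as much as 0.001°.
Parallels shrink by cos φ, so at 52.175° a degree of longitude is 111190 × 0.6133 ≈ 68187.5 m.
Maximum E–W displacement: 0.001 × 68187.5 = 68.1875 m.

68 metres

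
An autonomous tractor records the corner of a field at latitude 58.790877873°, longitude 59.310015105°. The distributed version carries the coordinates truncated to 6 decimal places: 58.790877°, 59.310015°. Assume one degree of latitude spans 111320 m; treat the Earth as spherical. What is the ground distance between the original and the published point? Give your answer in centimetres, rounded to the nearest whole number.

Δlat = 58.790877873 − 58.790877 = +0.000000873°; Δlon = 59.310015105 − 59.310015 = +0.000000105°.
North–south shift: 0.000000873 × 111320 = 0.0971824 m.
E–W at 58.7909°: 0.000000105° × 111320 × cos 58.7909° = 0.000000105 × 111320 × 0.5182 ≈ 0.0060566 m.
Hypotenuse of the two orthogonal shifts: √(0.0971824² + 0.0060566²) = 0.0973709 m.
That is 0.0973709 m = 9.7371 cm.

10 centimetres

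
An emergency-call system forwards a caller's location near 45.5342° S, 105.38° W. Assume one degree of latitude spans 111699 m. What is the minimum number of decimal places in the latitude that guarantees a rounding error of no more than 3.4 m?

One degree of latitude covers 111699 m.
N decimal places → at most half a unit in the last place, 0.5 × 10⁻ᴺ° = 111699/2 × 10⁻ᴺ m.
Need 0.5 × 111699 × 10⁻ᴺ ≤ 3.4 → 10⁻ᴺ ≤ 6.088e-05, so N ≥ 4.22.
At 4 places the error can reach 5.58 m, but 5 places keeps it to 0.558 m.

5 decimal places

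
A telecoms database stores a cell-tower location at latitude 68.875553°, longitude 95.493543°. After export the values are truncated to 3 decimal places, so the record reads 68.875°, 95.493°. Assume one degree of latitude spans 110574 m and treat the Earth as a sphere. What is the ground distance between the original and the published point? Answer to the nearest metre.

The latitude changed by +0.000553° and the longitude by +0.000543°.
N–S: 0.000553° × 110574 m/° = 61.1474 m.
E–W at 68.875°: 0.000543° × 110574 × cos 68.875° = 0.000543 × 110574 × 0.3604 ≈ 21.6393 m.
Hypotenuse of the two orthogonal shifts: √(61.1474² + 21.6393²) = 64.8634 m.

65 metres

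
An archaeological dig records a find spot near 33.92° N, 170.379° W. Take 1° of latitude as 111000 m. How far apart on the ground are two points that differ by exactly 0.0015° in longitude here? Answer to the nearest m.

138 m

One degree of longitude here spans 111000 × cos 33.92° = 111000 × 0.8298 ≈ 92109.7 m; 0.0015° of that is 138.165 m.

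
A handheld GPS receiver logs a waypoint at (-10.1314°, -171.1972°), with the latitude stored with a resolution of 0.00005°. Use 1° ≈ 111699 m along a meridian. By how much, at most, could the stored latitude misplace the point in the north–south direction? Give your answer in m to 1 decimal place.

With a 0.00005° grid the true value lies within half a step, ±0.00005°/2 = ±2.5e-05°, of the stored one.
So the N–S error is at most 2.5e-05 × 111699 = 2.79248 m.

2.8 m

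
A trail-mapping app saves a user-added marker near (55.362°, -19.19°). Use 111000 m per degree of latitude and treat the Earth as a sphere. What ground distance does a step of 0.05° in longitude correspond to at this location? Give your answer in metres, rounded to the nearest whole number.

3155 metres

0.05° of longitude at 55.362° is 0.05 × 111000 × cos 55.362° ≈ 0.05 × 63091.2 = 3154.56 m.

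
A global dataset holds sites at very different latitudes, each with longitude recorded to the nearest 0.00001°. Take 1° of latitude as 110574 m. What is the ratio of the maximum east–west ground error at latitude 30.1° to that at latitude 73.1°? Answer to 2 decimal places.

Rounding to 5 decimal places leaves the longitude within ±5e-06° of the true value.
At 30.1°: 5e-06° × 110574 × cos 30.1° = 5e-06 × 110574 × 0.8652 ≈ 0.47832 m.
Error at 73.1° = 5e-06° × 110574 × cos 73.1° ≈ 0.55287 × 0.2907 = 0.16072 m.
The ratio reduces to cos 30.1° / cos 73.1° = 0.8652/0.2907 ≈ 2.9761.

2.98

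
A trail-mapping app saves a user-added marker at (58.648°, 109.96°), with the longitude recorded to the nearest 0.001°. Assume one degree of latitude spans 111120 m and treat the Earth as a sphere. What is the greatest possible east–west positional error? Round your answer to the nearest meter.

29 meters

Rounding to 3 decimal places leaves the longitude within ±0.0005° of the true value.
Parallels shrink by cos φ, so at 58.648° a degree of longitude is 111120 × 0.5203 ≈ 57815.1 m.
East–west error: 0.0005° × 57815.1 m/° ≈ 28.9076 m.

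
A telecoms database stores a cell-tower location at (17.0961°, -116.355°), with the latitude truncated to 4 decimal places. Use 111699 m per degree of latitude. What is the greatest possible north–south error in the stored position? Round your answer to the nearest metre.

11 metres

Truncating at 4 decimal places can drop up to a full unit in the last place, so the latitude may be off by as much as 0.0001°.
North–south distance: 0.0001° × 111699 m/° = 11.1699 m.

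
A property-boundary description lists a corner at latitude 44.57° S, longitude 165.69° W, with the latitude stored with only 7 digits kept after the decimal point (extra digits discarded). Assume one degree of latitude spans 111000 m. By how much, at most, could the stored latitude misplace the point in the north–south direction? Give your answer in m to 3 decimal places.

Truncating at 7 decimal places can drop up to a full unit in the last place, so the latitude may be off by as much as 1e-07°.
Along the meridian that is 1e-07° × 111000 m/° = 0.0111 m.

0.011 m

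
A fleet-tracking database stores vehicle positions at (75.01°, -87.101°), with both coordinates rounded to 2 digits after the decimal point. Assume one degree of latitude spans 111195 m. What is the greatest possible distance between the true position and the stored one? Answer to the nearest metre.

574 metres

Rounding to 2 decimal places leaves each coordinate within ±0.005° of the true value.
North–south component: 0.005° × 111195 = 555.975 m.
E–W at 75.01°: 0.005° × 111195 × cos 75.01° = 0.005 × 111195 × 0.2587 ≈ 143.803 m.
The two errors are perpendicular, so the maximum displacement is √(555.975² + 143.803²) ≈ 574.271 m.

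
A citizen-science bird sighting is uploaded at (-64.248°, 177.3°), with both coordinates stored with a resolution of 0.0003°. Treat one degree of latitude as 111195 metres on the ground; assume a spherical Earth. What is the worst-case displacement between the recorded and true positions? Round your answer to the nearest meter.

18 meters

With a 0.0003° grid the true value lies within half a step, ±0.0003°/2 = ±0.00015°, of the stored one.
Latitude error → 0.00015 × 111195 = 16.6793 m along the meridian.
Longitude error → 0.00015 × 111195 × cos 64.248° = 0.00015 × 111195 × 0.4345 ≈ 7.24675 m.
The two errors are perpendicular, so the maximum displacement is √(16.6793² + 7.24675²) ≈ 18.1855 m.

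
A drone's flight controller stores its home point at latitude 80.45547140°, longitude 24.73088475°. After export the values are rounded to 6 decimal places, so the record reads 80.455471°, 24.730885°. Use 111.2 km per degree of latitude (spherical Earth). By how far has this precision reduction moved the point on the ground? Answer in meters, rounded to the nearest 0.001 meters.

Δlat = 80.45547140 − 80.455471 = +0.00000040°; Δlon = 24.73088475 − 24.730885 = -0.00000025°.
N–S: 0.00000040° × 111200 m/° = 0.04448 m.
E–W at 80.4555°: -0.00000025° × 111200 × cos 80.4555° = -0.00000025 × 111200 × 0.1658 ≈ -0.00460963 m.
Hypotenuse of the two orthogonal shifts: √(0.04448² + 0.00460963²) = 0.0447182 m.

0.045 meters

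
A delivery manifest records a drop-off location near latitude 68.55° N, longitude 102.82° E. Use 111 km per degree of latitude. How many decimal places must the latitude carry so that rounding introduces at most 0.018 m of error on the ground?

One degree of latitude covers 111000 m.
N decimal places → at most half a unit in the last place, 0.5 × 10⁻ᴺ° = 111000/2 × 10⁻ᴺ m.
Need 0.5 × 111000 × 10⁻ᴺ ≤ 0.018 → 10⁻ᴺ ≤ 3.243e-07, so N ≥ 6.49.
So 7 decimal places suffice (0.00555 m); 6 would allow up to 0.0555 m.

7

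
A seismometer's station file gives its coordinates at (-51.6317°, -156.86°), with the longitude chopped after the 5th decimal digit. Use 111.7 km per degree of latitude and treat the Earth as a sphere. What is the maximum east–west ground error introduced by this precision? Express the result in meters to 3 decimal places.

0.693 meters

Truncating at 5 decimal places can drop up to a full unit in the last place, so the longitude may be off by as much as 1e-05°.
One degree of longitude at 51.6317° is 111700 × cos 51.6317° ≈ 111700 × 0.6207 = 69333.8 m.
Maximum E–W displacement: 1e-05 × 69333.8 = 0.693338 m.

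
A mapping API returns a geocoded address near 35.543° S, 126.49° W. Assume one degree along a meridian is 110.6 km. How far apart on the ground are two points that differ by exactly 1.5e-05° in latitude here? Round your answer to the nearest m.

2 m

Along a meridian 1.5e-05° is 1.5e-05 × 110600 = 1.659 m.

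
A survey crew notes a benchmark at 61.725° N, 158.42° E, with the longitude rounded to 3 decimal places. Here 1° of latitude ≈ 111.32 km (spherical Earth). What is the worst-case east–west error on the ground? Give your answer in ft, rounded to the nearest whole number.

87 ft

Rounding to 3 decimal places leaves the longitude within ±0.0005° of the true value.
One degree of longitude at 61.725° is 111320 × cos 61.725° ≈ 111320 × 0.4737 = 52732.7 m.
So at most 0.0005° × 52732.7 ≈ 26.3664 m east–west.
In feet: 26.3664 m ÷ 0.3048 ≈ 86.504 ft.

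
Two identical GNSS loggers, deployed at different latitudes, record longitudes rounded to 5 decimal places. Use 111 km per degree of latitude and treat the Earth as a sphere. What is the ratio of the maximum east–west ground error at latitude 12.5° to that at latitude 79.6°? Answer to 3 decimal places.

5.408

Rounding to 5 decimal places leaves the longitude within ±5e-06° of the true value.
At 12.5°: 5e-06° × 111000 × cos 12.5° = 5e-06 × 111000 × 0.9763 ≈ 0.54184 m.
Error at 79.6° = 5e-06° × 111000 × cos 79.6° ≈ 0.555 × 0.1805 = 0.10019 m.
Ratio: 0.54184 / 0.10019 = cos 12.5° / cos 79.6° ≈ 5.4083.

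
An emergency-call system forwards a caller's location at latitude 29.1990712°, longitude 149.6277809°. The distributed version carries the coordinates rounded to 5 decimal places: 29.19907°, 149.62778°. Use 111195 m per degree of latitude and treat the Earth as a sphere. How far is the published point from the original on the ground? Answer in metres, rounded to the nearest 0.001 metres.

0.159 metres

The latitude changed by +0.0000012° and the longitude by +0.0000009°.
N–S: 0.0000012° × 111195 m/° = 0.133434 m.
East–west at this latitude: 0.0000009° × 111195 × cos 29.1991° ≈ 0.0000009 × 97065.5 = 0.0873589 m.
Distance: √(0.133434² + 0.0873589²) ≈ 0.159487 m.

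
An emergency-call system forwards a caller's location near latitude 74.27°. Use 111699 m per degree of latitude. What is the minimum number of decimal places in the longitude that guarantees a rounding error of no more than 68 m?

3 decimal places

At 74.27° one degree of longitude covers 111699 × cos 74.27° ≈ 111699 × 0.2711 ≈ 30282.1 m.
N decimal places → at most half a unit in the last place, 0.5 × 10⁻ᴺ° = 30282.1/2 × 10⁻ᴺ m.
Need 0.5 × 30282.1 × 10⁻ᴺ ≤ 68 → 10⁻ᴺ ≤ 4.491e-03, so N ≥ 2.35.
N = 2 would give 151 m (too coarse); N = 3 gives 15.1 m ≤ 68 m.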